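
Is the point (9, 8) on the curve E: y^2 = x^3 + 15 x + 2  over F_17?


Check whether y^2 = x^3 + 15 x + 2 (mod 17) for (x, y) = (9, 8).
LHS: y^2 = 8^2 mod 17 = 13
RHS: x^3 + 15 x + 2 = 9^3 + 15*9 + 2 mod 17 = 16
LHS != RHS

No, not on the curve


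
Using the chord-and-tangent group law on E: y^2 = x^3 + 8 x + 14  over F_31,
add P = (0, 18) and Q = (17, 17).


P != Q, so use the chord formula.
s = (y2 - y1) / (x2 - x1) = (30) / (17) mod 31 = 20
x3 = s^2 - x1 - x2 mod 31 = 20^2 - 0 - 17 = 11
y3 = s (x1 - x3) - y1 mod 31 = 20 * (0 - 11) - 18 = 10

P + Q = (11, 10)


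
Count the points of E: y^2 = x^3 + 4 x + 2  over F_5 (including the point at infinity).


For each x in F_5, count y with y^2 = x^3 + 4 x + 2 mod 5:
  x = 3: RHS = 1, y in [1, 4]  -> 2 point(s)
Affine points: 2. Add the point at infinity: total = 3.

#E(F_5) = 3


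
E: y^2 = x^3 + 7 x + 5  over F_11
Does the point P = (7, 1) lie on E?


Check whether y^2 = x^3 + 7 x + 5 (mod 11) for (x, y) = (7, 1).
LHS: y^2 = 1^2 mod 11 = 1
RHS: x^3 + 7 x + 5 = 7^3 + 7*7 + 5 mod 11 = 1
LHS = RHS

Yes, on the curve


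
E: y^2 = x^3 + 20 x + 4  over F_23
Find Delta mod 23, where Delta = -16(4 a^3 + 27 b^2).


4 a^3 + 27 b^2 = 4*20^3 + 27*4^2 = 32000 + 432 = 32432
Delta = -16 * (32432) = -518912
Delta mod 23 = 14

Delta = 14 (mod 23)


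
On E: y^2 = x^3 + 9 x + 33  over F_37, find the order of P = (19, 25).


Compute successive multiples of P until we hit O:
  1P = (19, 25)
  2P = (25, 26)
  3P = (29, 35)
  4P = (27, 4)
  5P = (32, 23)
  6P = (32, 14)
  7P = (27, 33)
  8P = (29, 2)
  ... (continuing to 11P)
  11P = O

ord(P) = 11


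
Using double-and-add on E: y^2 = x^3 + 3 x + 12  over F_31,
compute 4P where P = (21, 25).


k = 4 = 100_2 (binary, LSB first: 001)
Double-and-add from P = (21, 25):
  bit 0 = 0: acc unchanged = O
  bit 1 = 0: acc unchanged = O
  bit 2 = 1: acc = O + (24, 19) = (24, 19)

4P = (24, 19)


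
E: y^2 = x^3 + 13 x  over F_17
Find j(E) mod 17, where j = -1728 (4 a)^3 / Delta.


Delta = -16(4 a^3 + 27 b^2) mod 17 = 16
-1728 * (4 a)^3 = -1728 * (4*13)^3 mod 17 = 6
j = 6 * 16^(-1) mod 17 = 11

j = 11 (mod 17)


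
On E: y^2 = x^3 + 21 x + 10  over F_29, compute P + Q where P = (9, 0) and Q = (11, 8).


P != Q, so use the chord formula.
s = (y2 - y1) / (x2 - x1) = (8) / (2) mod 29 = 4
x3 = s^2 - x1 - x2 mod 29 = 4^2 - 9 - 11 = 25
y3 = s (x1 - x3) - y1 mod 29 = 4 * (9 - 25) - 0 = 23

P + Q = (25, 23)


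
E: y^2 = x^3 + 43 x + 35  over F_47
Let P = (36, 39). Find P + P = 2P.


Doubling: s = (3 x1^2 + a) / (2 y1)
s = (3*36^2 + 43) / (2*39) mod 47 = 4
x3 = s^2 - 2 x1 mod 47 = 4^2 - 2*36 = 38
y3 = s (x1 - x3) - y1 mod 47 = 4 * (36 - 38) - 39 = 0

2P = (38, 0)


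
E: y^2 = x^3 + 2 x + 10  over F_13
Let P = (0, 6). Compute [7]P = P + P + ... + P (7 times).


k = 7 = 111_2 (binary, LSB first: 111)
Double-and-add from P = (0, 6):
  bit 0 = 1: acc = O + (0, 6) = (0, 6)
  bit 1 = 1: acc = (0, 6) + (4, 2) = (10, 4)
  bit 2 = 1: acc = (10, 4) + (2, 10) = (4, 11)

7P = (4, 11)


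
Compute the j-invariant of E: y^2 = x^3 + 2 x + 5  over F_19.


Delta = -16(4 a^3 + 27 b^2) mod 19 = 12
-1728 * (4 a)^3 = -1728 * (4*2)^3 mod 19 = 18
j = 18 * 12^(-1) mod 19 = 11

j = 11 (mod 19)


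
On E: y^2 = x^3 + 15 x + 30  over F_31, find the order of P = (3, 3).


Compute successive multiples of P until we hit O:
  1P = (3, 3)
  2P = (12, 27)
  3P = (30, 18)
  4P = (14, 15)
  5P = (28, 12)
  6P = (10, 23)
  7P = (23, 24)
  8P = (13, 2)
  ... (continuing to 25P)
  25P = O

ord(P) = 25


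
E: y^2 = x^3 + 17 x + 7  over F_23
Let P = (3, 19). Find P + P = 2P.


Doubling: s = (3 x1^2 + a) / (2 y1)
s = (3*3^2 + 17) / (2*19) mod 23 = 6
x3 = s^2 - 2 x1 mod 23 = 6^2 - 2*3 = 7
y3 = s (x1 - x3) - y1 mod 23 = 6 * (3 - 7) - 19 = 3

2P = (7, 3)


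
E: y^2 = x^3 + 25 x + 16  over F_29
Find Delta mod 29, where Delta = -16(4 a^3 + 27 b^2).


4 a^3 + 27 b^2 = 4*25^3 + 27*16^2 = 62500 + 6912 = 69412
Delta = -16 * (69412) = -1110592
Delta mod 29 = 21

Delta = 21 (mod 29)


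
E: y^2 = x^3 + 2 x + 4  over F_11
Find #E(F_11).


For each x in F_11, count y with y^2 = x^3 + 2 x + 4 mod 11:
  x = 0: RHS = 4, y in [2, 9]  -> 2 point(s)
  x = 2: RHS = 5, y in [4, 7]  -> 2 point(s)
  x = 3: RHS = 4, y in [2, 9]  -> 2 point(s)
  x = 6: RHS = 1, y in [1, 10]  -> 2 point(s)
  x = 7: RHS = 9, y in [3, 8]  -> 2 point(s)
  x = 8: RHS = 4, y in [2, 9]  -> 2 point(s)
  x = 9: RHS = 3, y in [5, 6]  -> 2 point(s)
  x = 10: RHS = 1, y in [1, 10]  -> 2 point(s)
Affine points: 16. Add the point at infinity: total = 17.

#E(F_11) = 17


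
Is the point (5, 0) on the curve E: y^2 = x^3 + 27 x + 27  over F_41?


Check whether y^2 = x^3 + 27 x + 27 (mod 41) for (x, y) = (5, 0).
LHS: y^2 = 0^2 mod 41 = 0
RHS: x^3 + 27 x + 27 = 5^3 + 27*5 + 27 mod 41 = 0
LHS = RHS

Yes, on the curve


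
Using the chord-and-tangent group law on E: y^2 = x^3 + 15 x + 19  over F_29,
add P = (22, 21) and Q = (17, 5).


P != Q, so use the chord formula.
s = (y2 - y1) / (x2 - x1) = (13) / (24) mod 29 = 9
x3 = s^2 - x1 - x2 mod 29 = 9^2 - 22 - 17 = 13
y3 = s (x1 - x3) - y1 mod 29 = 9 * (22 - 13) - 21 = 2

P + Q = (13, 2)


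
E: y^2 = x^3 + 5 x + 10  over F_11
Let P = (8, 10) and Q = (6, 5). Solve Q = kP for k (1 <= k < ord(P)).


Enumerate multiples of P until we hit Q = (6, 5):
  1P = (8, 10)
  2P = (9, 6)
  3P = (10, 9)
  4P = (7, 6)
  5P = (1, 7)
  6P = (6, 5)
Match found at i = 6.

k = 6


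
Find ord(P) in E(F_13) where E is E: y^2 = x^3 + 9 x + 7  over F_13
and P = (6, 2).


Compute successive multiples of P until we hit O:
  1P = (6, 2)
  2P = (1, 11)
  3P = (3, 3)
  4P = (7, 7)
  5P = (12, 7)
  6P = (4, 4)
  7P = (4, 9)
  8P = (12, 6)
  ... (continuing to 13P)
  13P = O

ord(P) = 13


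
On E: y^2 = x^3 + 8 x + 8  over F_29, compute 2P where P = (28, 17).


Doubling: s = (3 x1^2 + a) / (2 y1)
s = (3*28^2 + 8) / (2*17) mod 29 = 8
x3 = s^2 - 2 x1 mod 29 = 8^2 - 2*28 = 8
y3 = s (x1 - x3) - y1 mod 29 = 8 * (28 - 8) - 17 = 27

2P = (8, 27)


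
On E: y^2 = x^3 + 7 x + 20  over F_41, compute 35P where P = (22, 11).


k = 35 = 100011_2 (binary, LSB first: 110001)
Double-and-add from P = (22, 11):
  bit 0 = 1: acc = O + (22, 11) = (22, 11)
  bit 1 = 1: acc = (22, 11) + (7, 24) = (2, 40)
  bit 2 = 0: acc unchanged = (2, 40)
  bit 3 = 0: acc unchanged = (2, 40)
  bit 4 = 0: acc unchanged = (2, 40)
  bit 5 = 1: acc = (2, 40) + (5, 37) = (35, 34)

35P = (35, 34)


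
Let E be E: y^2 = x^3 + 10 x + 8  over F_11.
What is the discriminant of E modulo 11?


4 a^3 + 27 b^2 = 4*10^3 + 27*8^2 = 4000 + 1728 = 5728
Delta = -16 * (5728) = -91648
Delta mod 11 = 4

Delta = 4 (mod 11)


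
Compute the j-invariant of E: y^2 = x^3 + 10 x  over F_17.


Delta = -16(4 a^3 + 27 b^2) mod 17 = 5
-1728 * (4 a)^3 = -1728 * (4*10)^3 mod 17 = 4
j = 4 * 5^(-1) mod 17 = 11

j = 11 (mod 17)


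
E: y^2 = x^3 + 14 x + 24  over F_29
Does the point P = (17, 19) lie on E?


Check whether y^2 = x^3 + 14 x + 24 (mod 29) for (x, y) = (17, 19).
LHS: y^2 = 19^2 mod 29 = 13
RHS: x^3 + 14 x + 24 = 17^3 + 14*17 + 24 mod 29 = 13
LHS = RHS

Yes, on the curve


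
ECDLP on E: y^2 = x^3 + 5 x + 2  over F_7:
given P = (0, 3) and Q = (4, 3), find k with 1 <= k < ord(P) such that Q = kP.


Enumerate multiples of P until we hit Q = (4, 3):
  1P = (0, 3)
  2P = (4, 3)
Match found at i = 2.

k = 2


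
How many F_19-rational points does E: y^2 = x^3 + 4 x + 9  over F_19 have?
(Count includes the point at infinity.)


For each x in F_19, count y with y^2 = x^3 + 4 x + 9 mod 19:
  x = 0: RHS = 9, y in [3, 16]  -> 2 point(s)
  x = 2: RHS = 6, y in [5, 14]  -> 2 point(s)
  x = 7: RHS = 0, y in [0]  -> 1 point(s)
  x = 10: RHS = 4, y in [2, 17]  -> 2 point(s)
  x = 11: RHS = 16, y in [4, 15]  -> 2 point(s)
  x = 13: RHS = 16, y in [4, 15]  -> 2 point(s)
  x = 14: RHS = 16, y in [4, 15]  -> 2 point(s)
  x = 15: RHS = 5, y in [9, 10]  -> 2 point(s)
  x = 18: RHS = 4, y in [2, 17]  -> 2 point(s)
Affine points: 17. Add the point at infinity: total = 18.

#E(F_19) = 18


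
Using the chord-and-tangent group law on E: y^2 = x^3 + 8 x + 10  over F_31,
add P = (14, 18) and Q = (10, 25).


P != Q, so use the chord formula.
s = (y2 - y1) / (x2 - x1) = (7) / (27) mod 31 = 6
x3 = s^2 - x1 - x2 mod 31 = 6^2 - 14 - 10 = 12
y3 = s (x1 - x3) - y1 mod 31 = 6 * (14 - 12) - 18 = 25

P + Q = (12, 25)


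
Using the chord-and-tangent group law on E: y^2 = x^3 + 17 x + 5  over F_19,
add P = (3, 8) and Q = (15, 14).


P != Q, so use the chord formula.
s = (y2 - y1) / (x2 - x1) = (6) / (12) mod 19 = 10
x3 = s^2 - x1 - x2 mod 19 = 10^2 - 3 - 15 = 6
y3 = s (x1 - x3) - y1 mod 19 = 10 * (3 - 6) - 8 = 0

P + Q = (6, 0)


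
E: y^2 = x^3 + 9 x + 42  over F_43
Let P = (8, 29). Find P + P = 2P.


Doubling: s = (3 x1^2 + a) / (2 y1)
s = (3*8^2 + 9) / (2*29) mod 43 = 22
x3 = s^2 - 2 x1 mod 43 = 22^2 - 2*8 = 38
y3 = s (x1 - x3) - y1 mod 43 = 22 * (8 - 38) - 29 = 42

2P = (38, 42)


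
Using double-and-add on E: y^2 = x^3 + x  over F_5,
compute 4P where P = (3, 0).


k = 4 = 100_2 (binary, LSB first: 001)
Double-and-add from P = (3, 0):
  bit 0 = 0: acc unchanged = O
  bit 1 = 0: acc unchanged = O
  bit 2 = 1: acc = O + O = O

4P = O


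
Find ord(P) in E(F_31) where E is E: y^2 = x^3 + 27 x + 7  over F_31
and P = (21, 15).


Compute successive multiples of P until we hit O:
  1P = (21, 15)
  2P = (30, 14)
  3P = (29, 10)
  4P = (9, 24)
  5P = (19, 30)
  6P = (24, 23)
  7P = (0, 10)
  8P = (18, 30)
  ... (continuing to 31P)
  31P = O

ord(P) = 31


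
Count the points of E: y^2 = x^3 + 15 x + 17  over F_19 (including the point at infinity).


For each x in F_19, count y with y^2 = x^3 + 15 x + 17 mod 19:
  x = 0: RHS = 17, y in [6, 13]  -> 2 point(s)
  x = 2: RHS = 17, y in [6, 13]  -> 2 point(s)
  x = 6: RHS = 0, y in [0]  -> 1 point(s)
  x = 7: RHS = 9, y in [3, 16]  -> 2 point(s)
  x = 9: RHS = 7, y in [8, 11]  -> 2 point(s)
  x = 12: RHS = 6, y in [5, 14]  -> 2 point(s)
  x = 14: RHS = 7, y in [8, 11]  -> 2 point(s)
  x = 15: RHS = 7, y in [8, 11]  -> 2 point(s)
  x = 17: RHS = 17, y in [6, 13]  -> 2 point(s)
  x = 18: RHS = 1, y in [1, 18]  -> 2 point(s)
Affine points: 19. Add the point at infinity: total = 20.

#E(F_19) = 20


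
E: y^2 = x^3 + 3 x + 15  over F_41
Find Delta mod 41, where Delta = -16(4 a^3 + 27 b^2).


4 a^3 + 27 b^2 = 4*3^3 + 27*15^2 = 108 + 6075 = 6183
Delta = -16 * (6183) = -98928
Delta mod 41 = 5

Delta = 5 (mod 41)


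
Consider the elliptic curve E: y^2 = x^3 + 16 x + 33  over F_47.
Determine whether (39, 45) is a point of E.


Check whether y^2 = x^3 + 16 x + 33 (mod 47) for (x, y) = (39, 45).
LHS: y^2 = 45^2 mod 47 = 4
RHS: x^3 + 16 x + 33 = 39^3 + 16*39 + 33 mod 47 = 4
LHS = RHS

Yes, on the curve


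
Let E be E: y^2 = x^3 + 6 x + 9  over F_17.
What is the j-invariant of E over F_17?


Delta = -16(4 a^3 + 27 b^2) mod 17 = 8
-1728 * (4 a)^3 = -1728 * (4*6)^3 mod 17 = 1
j = 1 * 8^(-1) mod 17 = 15

j = 15 (mod 17)


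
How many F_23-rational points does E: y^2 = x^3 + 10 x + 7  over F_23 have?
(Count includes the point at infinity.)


For each x in F_23, count y with y^2 = x^3 + 10 x + 7 mod 23:
  x = 1: RHS = 18, y in [8, 15]  -> 2 point(s)
  x = 2: RHS = 12, y in [9, 14]  -> 2 point(s)
  x = 3: RHS = 18, y in [8, 15]  -> 2 point(s)
  x = 7: RHS = 6, y in [11, 12]  -> 2 point(s)
  x = 8: RHS = 1, y in [1, 22]  -> 2 point(s)
  x = 10: RHS = 3, y in [7, 16]  -> 2 point(s)
  x = 14: RHS = 16, y in [4, 19]  -> 2 point(s)
  x = 15: RHS = 13, y in [6, 17]  -> 2 point(s)
  x = 16: RHS = 8, y in [10, 13]  -> 2 point(s)
  x = 18: RHS = 16, y in [4, 19]  -> 2 point(s)
  x = 19: RHS = 18, y in [8, 15]  -> 2 point(s)
  x = 21: RHS = 2, y in [5, 18]  -> 2 point(s)
Affine points: 24. Add the point at infinity: total = 25.

#E(F_23) = 25


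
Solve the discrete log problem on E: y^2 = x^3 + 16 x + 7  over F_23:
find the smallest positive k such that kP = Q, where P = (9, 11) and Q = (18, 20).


Enumerate multiples of P until we hit Q = (18, 20):
  1P = (9, 11)
  2P = (18, 20)
Match found at i = 2.

k = 2


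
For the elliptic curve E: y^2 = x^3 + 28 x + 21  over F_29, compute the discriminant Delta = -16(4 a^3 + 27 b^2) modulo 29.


4 a^3 + 27 b^2 = 4*28^3 + 27*21^2 = 87808 + 11907 = 99715
Delta = -16 * (99715) = -1595440
Delta mod 29 = 24

Delta = 24 (mod 29)


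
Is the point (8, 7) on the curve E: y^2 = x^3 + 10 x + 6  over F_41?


Check whether y^2 = x^3 + 10 x + 6 (mod 41) for (x, y) = (8, 7).
LHS: y^2 = 7^2 mod 41 = 8
RHS: x^3 + 10 x + 6 = 8^3 + 10*8 + 6 mod 41 = 24
LHS != RHS

No, not on the curve


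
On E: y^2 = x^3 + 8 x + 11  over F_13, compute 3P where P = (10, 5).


k = 3 = 11_2 (binary, LSB first: 11)
Double-and-add from P = (10, 5):
  bit 0 = 1: acc = O + (10, 5) = (10, 5)
  bit 1 = 1: acc = (10, 5) + (2, 10) = (2, 3)

3P = (2, 3)


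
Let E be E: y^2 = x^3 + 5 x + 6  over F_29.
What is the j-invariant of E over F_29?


Delta = -16(4 a^3 + 27 b^2) mod 29 = 25
-1728 * (4 a)^3 = -1728 * (4*5)^3 mod 29 = 10
j = 10 * 25^(-1) mod 29 = 12

j = 12 (mod 29)


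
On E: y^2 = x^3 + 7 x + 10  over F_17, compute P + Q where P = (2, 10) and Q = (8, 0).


P != Q, so use the chord formula.
s = (y2 - y1) / (x2 - x1) = (7) / (6) mod 17 = 4
x3 = s^2 - x1 - x2 mod 17 = 4^2 - 2 - 8 = 6
y3 = s (x1 - x3) - y1 mod 17 = 4 * (2 - 6) - 10 = 8

P + Q = (6, 8)


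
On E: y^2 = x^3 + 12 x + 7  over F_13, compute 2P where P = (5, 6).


Doubling: s = (3 x1^2 + a) / (2 y1)
s = (3*5^2 + 12) / (2*6) mod 13 = 4
x3 = s^2 - 2 x1 mod 13 = 4^2 - 2*5 = 6
y3 = s (x1 - x3) - y1 mod 13 = 4 * (5 - 6) - 6 = 3

2P = (6, 3)


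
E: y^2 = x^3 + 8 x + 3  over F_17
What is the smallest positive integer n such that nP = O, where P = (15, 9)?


Compute successive multiples of P until we hit O:
  1P = (15, 9)
  2P = (13, 14)
  3P = (8, 16)
  4P = (12, 5)
  5P = (5, 10)
  6P = (5, 7)
  7P = (12, 12)
  8P = (8, 1)
  ... (continuing to 11P)
  11P = O

ord(P) = 11


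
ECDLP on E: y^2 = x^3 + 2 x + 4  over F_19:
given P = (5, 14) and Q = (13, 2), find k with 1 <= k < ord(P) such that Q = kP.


Enumerate multiples of P until we hit Q = (13, 2):
  1P = (5, 14)
  2P = (13, 2)
Match found at i = 2.

k = 2


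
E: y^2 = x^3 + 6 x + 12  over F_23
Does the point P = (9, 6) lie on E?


Check whether y^2 = x^3 + 6 x + 12 (mod 23) for (x, y) = (9, 6).
LHS: y^2 = 6^2 mod 23 = 13
RHS: x^3 + 6 x + 12 = 9^3 + 6*9 + 12 mod 23 = 13
LHS = RHS

Yes, on the curve


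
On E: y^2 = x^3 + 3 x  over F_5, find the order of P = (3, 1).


Compute successive multiples of P until we hit O:
  1P = (3, 1)
  2P = (4, 4)
  3P = (2, 2)
  4P = (1, 2)
  5P = (0, 0)
  6P = (1, 3)
  7P = (2, 3)
  8P = (4, 1)
  ... (continuing to 10P)
  10P = O

ord(P) = 10


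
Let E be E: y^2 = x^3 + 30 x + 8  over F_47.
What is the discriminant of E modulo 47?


4 a^3 + 27 b^2 = 4*30^3 + 27*8^2 = 108000 + 1728 = 109728
Delta = -16 * (109728) = -1755648
Delta mod 47 = 37

Delta = 37 (mod 47)


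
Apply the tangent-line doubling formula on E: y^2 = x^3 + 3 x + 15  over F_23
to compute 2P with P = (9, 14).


Doubling: s = (3 x1^2 + a) / (2 y1)
s = (3*9^2 + 3) / (2*14) mod 23 = 17
x3 = s^2 - 2 x1 mod 23 = 17^2 - 2*9 = 18
y3 = s (x1 - x3) - y1 mod 23 = 17 * (9 - 18) - 14 = 17

2P = (18, 17)


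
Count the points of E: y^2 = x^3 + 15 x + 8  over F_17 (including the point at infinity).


For each x in F_17, count y with y^2 = x^3 + 15 x + 8 mod 17:
  x = 0: RHS = 8, y in [5, 12]  -> 2 point(s)
  x = 4: RHS = 13, y in [8, 9]  -> 2 point(s)
  x = 5: RHS = 4, y in [2, 15]  -> 2 point(s)
  x = 6: RHS = 8, y in [5, 12]  -> 2 point(s)
  x = 10: RHS = 2, y in [6, 11]  -> 2 point(s)
  x = 11: RHS = 8, y in [5, 12]  -> 2 point(s)
  x = 14: RHS = 4, y in [2, 15]  -> 2 point(s)
  x = 15: RHS = 4, y in [2, 15]  -> 2 point(s)
  x = 16: RHS = 9, y in [3, 14]  -> 2 point(s)
Affine points: 18. Add the point at infinity: total = 19.

#E(F_17) = 19


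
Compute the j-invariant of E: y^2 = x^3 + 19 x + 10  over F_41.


Delta = -16(4 a^3 + 27 b^2) mod 41 = 25
-1728 * (4 a)^3 = -1728 * (4*19)^3 mod 41 = 25
j = 25 * 25^(-1) mod 41 = 1

j = 1 (mod 41)


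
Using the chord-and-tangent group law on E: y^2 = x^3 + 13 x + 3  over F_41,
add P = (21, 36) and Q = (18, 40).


P != Q, so use the chord formula.
s = (y2 - y1) / (x2 - x1) = (4) / (38) mod 41 = 26
x3 = s^2 - x1 - x2 mod 41 = 26^2 - 21 - 18 = 22
y3 = s (x1 - x3) - y1 mod 41 = 26 * (21 - 22) - 36 = 20

P + Q = (22, 20)


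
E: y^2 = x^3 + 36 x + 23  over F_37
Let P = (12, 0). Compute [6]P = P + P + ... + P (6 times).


k = 6 = 110_2 (binary, LSB first: 011)
Double-and-add from P = (12, 0):
  bit 0 = 0: acc unchanged = O
  bit 1 = 1: acc = O + O = O
  bit 2 = 1: acc = O + O = O

6P = O


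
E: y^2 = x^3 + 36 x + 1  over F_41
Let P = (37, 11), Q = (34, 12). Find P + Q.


P != Q, so use the chord formula.
s = (y2 - y1) / (x2 - x1) = (1) / (38) mod 41 = 27
x3 = s^2 - x1 - x2 mod 41 = 27^2 - 37 - 34 = 2
y3 = s (x1 - x3) - y1 mod 41 = 27 * (37 - 2) - 11 = 32

P + Q = (2, 32)


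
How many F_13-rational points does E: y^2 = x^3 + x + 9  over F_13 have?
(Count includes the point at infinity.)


For each x in F_13, count y with y^2 = x^3 + 1 x + 9 mod 13:
  x = 0: RHS = 9, y in [3, 10]  -> 2 point(s)
  x = 3: RHS = 0, y in [0]  -> 1 point(s)
  x = 4: RHS = 12, y in [5, 8]  -> 2 point(s)
  x = 5: RHS = 9, y in [3, 10]  -> 2 point(s)
  x = 6: RHS = 10, y in [6, 7]  -> 2 point(s)
  x = 8: RHS = 9, y in [3, 10]  -> 2 point(s)
  x = 11: RHS = 12, y in [5, 8]  -> 2 point(s)
Affine points: 13. Add the point at infinity: total = 14.

#E(F_13) = 14


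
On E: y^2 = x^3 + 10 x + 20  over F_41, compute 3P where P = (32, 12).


k = 3 = 11_2 (binary, LSB first: 11)
Double-and-add from P = (32, 12):
  bit 0 = 1: acc = O + (32, 12) = (32, 12)
  bit 1 = 1: acc = (32, 12) + (22, 8) = (38, 2)

3P = (38, 2)


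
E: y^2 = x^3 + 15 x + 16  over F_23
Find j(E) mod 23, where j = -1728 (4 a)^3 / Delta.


Delta = -16(4 a^3 + 27 b^2) mod 23 = 8
-1728 * (4 a)^3 = -1728 * (4*15)^3 mod 23 = 2
j = 2 * 8^(-1) mod 23 = 6

j = 6 (mod 23)


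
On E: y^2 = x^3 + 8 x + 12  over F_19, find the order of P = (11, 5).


Compute successive multiples of P until we hit O:
  1P = (11, 5)
  2P = (17, 8)
  3P = (15, 12)
  4P = (2, 6)
  5P = (10, 16)
  6P = (5, 5)
  7P = (3, 14)
  8P = (3, 5)
  ... (continuing to 15P)
  15P = O

ord(P) = 15


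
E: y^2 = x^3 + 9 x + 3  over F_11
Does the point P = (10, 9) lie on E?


Check whether y^2 = x^3 + 9 x + 3 (mod 11) for (x, y) = (10, 9).
LHS: y^2 = 9^2 mod 11 = 4
RHS: x^3 + 9 x + 3 = 10^3 + 9*10 + 3 mod 11 = 4
LHS = RHS

Yes, on the curve


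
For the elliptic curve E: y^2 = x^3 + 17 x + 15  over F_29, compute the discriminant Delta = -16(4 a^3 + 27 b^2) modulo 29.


4 a^3 + 27 b^2 = 4*17^3 + 27*15^2 = 19652 + 6075 = 25727
Delta = -16 * (25727) = -411632
Delta mod 29 = 23

Delta = 23 (mod 29)


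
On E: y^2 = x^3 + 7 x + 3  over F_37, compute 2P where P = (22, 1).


Doubling: s = (3 x1^2 + a) / (2 y1)
s = (3*22^2 + 7) / (2*1) mod 37 = 8
x3 = s^2 - 2 x1 mod 37 = 8^2 - 2*22 = 20
y3 = s (x1 - x3) - y1 mod 37 = 8 * (22 - 20) - 1 = 15

2P = (20, 15)


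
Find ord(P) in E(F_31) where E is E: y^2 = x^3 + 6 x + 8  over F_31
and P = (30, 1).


Compute successive multiples of P until we hit O:
  1P = (30, 1)
  2P = (30, 30)
  3P = O

ord(P) = 3


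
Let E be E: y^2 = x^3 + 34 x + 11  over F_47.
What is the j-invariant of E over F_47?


Delta = -16(4 a^3 + 27 b^2) mod 47 = 23
-1728 * (4 a)^3 = -1728 * (4*34)^3 mod 47 = 35
j = 35 * 23^(-1) mod 47 = 24

j = 24 (mod 47)


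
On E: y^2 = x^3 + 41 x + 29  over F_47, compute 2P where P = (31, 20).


Doubling: s = (3 x1^2 + a) / (2 y1)
s = (3*31^2 + 41) / (2*20) mod 47 = 12
x3 = s^2 - 2 x1 mod 47 = 12^2 - 2*31 = 35
y3 = s (x1 - x3) - y1 mod 47 = 12 * (31 - 35) - 20 = 26

2P = (35, 26)


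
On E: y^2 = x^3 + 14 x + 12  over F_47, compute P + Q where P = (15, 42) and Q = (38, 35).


P != Q, so use the chord formula.
s = (y2 - y1) / (x2 - x1) = (40) / (23) mod 47 = 14
x3 = s^2 - x1 - x2 mod 47 = 14^2 - 15 - 38 = 2
y3 = s (x1 - x3) - y1 mod 47 = 14 * (15 - 2) - 42 = 46

P + Q = (2, 46)


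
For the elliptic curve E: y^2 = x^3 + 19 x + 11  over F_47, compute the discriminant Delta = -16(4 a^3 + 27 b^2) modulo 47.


4 a^3 + 27 b^2 = 4*19^3 + 27*11^2 = 27436 + 3267 = 30703
Delta = -16 * (30703) = -491248
Delta mod 47 = 43

Delta = 43 (mod 47)


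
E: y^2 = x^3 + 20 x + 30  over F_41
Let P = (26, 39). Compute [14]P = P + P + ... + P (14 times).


k = 14 = 1110_2 (binary, LSB first: 0111)
Double-and-add from P = (26, 39):
  bit 0 = 0: acc unchanged = O
  bit 1 = 1: acc = O + (20, 5) = (20, 5)
  bit 2 = 1: acc = (20, 5) + (2, 18) = (28, 19)
  bit 3 = 1: acc = (28, 19) + (14, 26) = (30, 23)

14P = (30, 23)


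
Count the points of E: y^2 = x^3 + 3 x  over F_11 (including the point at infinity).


For each x in F_11, count y with y^2 = x^3 + 3 x + 0 mod 11:
  x = 0: RHS = 0, y in [0]  -> 1 point(s)
  x = 1: RHS = 4, y in [2, 9]  -> 2 point(s)
  x = 2: RHS = 3, y in [5, 6]  -> 2 point(s)
  x = 3: RHS = 3, y in [5, 6]  -> 2 point(s)
  x = 6: RHS = 3, y in [5, 6]  -> 2 point(s)
  x = 7: RHS = 1, y in [1, 10]  -> 2 point(s)
Affine points: 11. Add the point at infinity: total = 12.

#E(F_11) = 12


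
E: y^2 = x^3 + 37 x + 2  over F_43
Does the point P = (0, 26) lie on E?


Check whether y^2 = x^3 + 37 x + 2 (mod 43) for (x, y) = (0, 26).
LHS: y^2 = 26^2 mod 43 = 31
RHS: x^3 + 37 x + 2 = 0^3 + 37*0 + 2 mod 43 = 2
LHS != RHS

No, not on the curve


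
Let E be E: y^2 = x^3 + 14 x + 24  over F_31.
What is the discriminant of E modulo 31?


4 a^3 + 27 b^2 = 4*14^3 + 27*24^2 = 10976 + 15552 = 26528
Delta = -16 * (26528) = -424448
Delta mod 31 = 4

Delta = 4 (mod 31)


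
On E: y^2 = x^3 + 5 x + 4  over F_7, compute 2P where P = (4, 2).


Doubling: s = (3 x1^2 + a) / (2 y1)
s = (3*4^2 + 5) / (2*2) mod 7 = 1
x3 = s^2 - 2 x1 mod 7 = 1^2 - 2*4 = 0
y3 = s (x1 - x3) - y1 mod 7 = 1 * (4 - 0) - 2 = 2

2P = (0, 2)


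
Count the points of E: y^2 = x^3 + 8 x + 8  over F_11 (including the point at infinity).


For each x in F_11, count y with y^2 = x^3 + 8 x + 8 mod 11:
  x = 3: RHS = 4, y in [2, 9]  -> 2 point(s)
  x = 4: RHS = 5, y in [4, 7]  -> 2 point(s)
  x = 7: RHS = 0, y in [0]  -> 1 point(s)
  x = 8: RHS = 1, y in [1, 10]  -> 2 point(s)
Affine points: 7. Add the point at infinity: total = 8.

#E(F_11) = 8


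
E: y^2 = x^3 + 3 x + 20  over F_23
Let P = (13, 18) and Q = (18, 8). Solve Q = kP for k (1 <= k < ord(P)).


Enumerate multiples of P until we hit Q = (18, 8):
  1P = (13, 18)
  2P = (22, 4)
  3P = (12, 6)
  4P = (4, 21)
  5P = (1, 1)
  6P = (15, 6)
  7P = (8, 21)
  8P = (18, 8)
Match found at i = 8.

k = 8


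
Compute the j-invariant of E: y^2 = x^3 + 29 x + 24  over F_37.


Delta = -16(4 a^3 + 27 b^2) mod 37 = 16
-1728 * (4 a)^3 = -1728 * (4*29)^3 mod 37 = 6
j = 6 * 16^(-1) mod 37 = 5

j = 5 (mod 37)


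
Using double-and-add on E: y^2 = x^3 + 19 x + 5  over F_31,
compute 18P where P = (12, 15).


k = 18 = 10010_2 (binary, LSB first: 01001)
Double-and-add from P = (12, 15):
  bit 0 = 0: acc unchanged = O
  bit 1 = 1: acc = O + (17, 8) = (17, 8)
  bit 2 = 0: acc unchanged = (17, 8)
  bit 3 = 0: acc unchanged = (17, 8)
  bit 4 = 1: acc = (17, 8) + (0, 6) = (2, 12)

18P = (2, 12)


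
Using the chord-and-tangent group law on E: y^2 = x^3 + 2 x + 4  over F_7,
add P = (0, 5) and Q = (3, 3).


P != Q, so use the chord formula.
s = (y2 - y1) / (x2 - x1) = (5) / (3) mod 7 = 4
x3 = s^2 - x1 - x2 mod 7 = 4^2 - 0 - 3 = 6
y3 = s (x1 - x3) - y1 mod 7 = 4 * (0 - 6) - 5 = 6

P + Q = (6, 6)


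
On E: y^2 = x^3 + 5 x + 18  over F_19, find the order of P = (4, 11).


Compute successive multiples of P until we hit O:
  1P = (4, 11)
  2P = (17, 0)
  3P = (4, 8)
  4P = O

ord(P) = 4


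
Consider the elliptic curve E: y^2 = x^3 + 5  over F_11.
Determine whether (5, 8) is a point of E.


Check whether y^2 = x^3 + 0 x + 5 (mod 11) for (x, y) = (5, 8).
LHS: y^2 = 8^2 mod 11 = 9
RHS: x^3 + 0 x + 5 = 5^3 + 0*5 + 5 mod 11 = 9
LHS = RHS

Yes, on the curve


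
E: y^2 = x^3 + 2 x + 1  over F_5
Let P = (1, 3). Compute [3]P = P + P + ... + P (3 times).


k = 3 = 11_2 (binary, LSB first: 11)
Double-and-add from P = (1, 3):
  bit 0 = 1: acc = O + (1, 3) = (1, 3)
  bit 1 = 1: acc = (1, 3) + (3, 2) = (0, 4)

3P = (0, 4)


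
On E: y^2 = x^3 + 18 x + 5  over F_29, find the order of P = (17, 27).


Compute successive multiples of P until we hit O:
  1P = (17, 27)
  2P = (0, 18)
  3P = (18, 10)
  4P = (22, 0)
  5P = (18, 19)
  6P = (0, 11)
  7P = (17, 2)
  8P = O

ord(P) = 8


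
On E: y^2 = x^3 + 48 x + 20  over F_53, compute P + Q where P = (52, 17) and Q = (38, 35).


P != Q, so use the chord formula.
s = (y2 - y1) / (x2 - x1) = (18) / (39) mod 53 = 29
x3 = s^2 - x1 - x2 mod 53 = 29^2 - 52 - 38 = 9
y3 = s (x1 - x3) - y1 mod 53 = 29 * (52 - 9) - 17 = 11

P + Q = (9, 11)


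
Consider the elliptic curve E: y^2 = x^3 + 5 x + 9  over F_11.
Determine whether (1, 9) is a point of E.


Check whether y^2 = x^3 + 5 x + 9 (mod 11) for (x, y) = (1, 9).
LHS: y^2 = 9^2 mod 11 = 4
RHS: x^3 + 5 x + 9 = 1^3 + 5*1 + 9 mod 11 = 4
LHS = RHS

Yes, on the curve


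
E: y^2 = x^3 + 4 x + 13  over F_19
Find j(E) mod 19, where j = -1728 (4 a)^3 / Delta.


Delta = -16(4 a^3 + 27 b^2) mod 19 = 17
-1728 * (4 a)^3 = -1728 * (4*4)^3 mod 19 = 11
j = 11 * 17^(-1) mod 19 = 4

j = 4 (mod 19)


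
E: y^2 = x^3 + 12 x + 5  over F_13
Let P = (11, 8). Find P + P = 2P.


Doubling: s = (3 x1^2 + a) / (2 y1)
s = (3*11^2 + 12) / (2*8) mod 13 = 8
x3 = s^2 - 2 x1 mod 13 = 8^2 - 2*11 = 3
y3 = s (x1 - x3) - y1 mod 13 = 8 * (11 - 3) - 8 = 4

2P = (3, 4)


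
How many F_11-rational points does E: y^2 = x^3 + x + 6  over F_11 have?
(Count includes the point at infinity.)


For each x in F_11, count y with y^2 = x^3 + 1 x + 6 mod 11:
  x = 2: RHS = 5, y in [4, 7]  -> 2 point(s)
  x = 3: RHS = 3, y in [5, 6]  -> 2 point(s)
  x = 5: RHS = 4, y in [2, 9]  -> 2 point(s)
  x = 7: RHS = 4, y in [2, 9]  -> 2 point(s)
  x = 8: RHS = 9, y in [3, 8]  -> 2 point(s)
  x = 10: RHS = 4, y in [2, 9]  -> 2 point(s)
Affine points: 12. Add the point at infinity: total = 13.

#E(F_11) = 13


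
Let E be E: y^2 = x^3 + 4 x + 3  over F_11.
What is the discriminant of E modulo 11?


4 a^3 + 27 b^2 = 4*4^3 + 27*3^2 = 256 + 243 = 499
Delta = -16 * (499) = -7984
Delta mod 11 = 2

Delta = 2 (mod 11)


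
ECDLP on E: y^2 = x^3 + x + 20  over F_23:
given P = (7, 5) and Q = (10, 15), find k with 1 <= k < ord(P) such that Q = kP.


Enumerate multiples of P until we hit Q = (10, 15):
  1P = (7, 5)
  2P = (10, 15)
Match found at i = 2.

k = 2


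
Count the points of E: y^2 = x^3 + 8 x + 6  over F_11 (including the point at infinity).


For each x in F_11, count y with y^2 = x^3 + 8 x + 6 mod 11:
  x = 1: RHS = 4, y in [2, 9]  -> 2 point(s)
  x = 4: RHS = 3, y in [5, 6]  -> 2 point(s)
  x = 7: RHS = 9, y in [3, 8]  -> 2 point(s)
  x = 9: RHS = 4, y in [2, 9]  -> 2 point(s)
Affine points: 8. Add the point at infinity: total = 9.

#E(F_11) = 9


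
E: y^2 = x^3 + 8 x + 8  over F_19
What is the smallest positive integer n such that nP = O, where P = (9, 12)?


Compute successive multiples of P until we hit O:
  1P = (9, 12)
  2P = (10, 10)
  3P = (4, 16)
  4P = (15, 8)
  5P = (6, 5)
  6P = (1, 13)
  7P = (1, 6)
  8P = (6, 14)
  ... (continuing to 13P)
  13P = O

ord(P) = 13


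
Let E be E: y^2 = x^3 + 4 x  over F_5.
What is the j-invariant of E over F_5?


Delta = -16(4 a^3 + 27 b^2) mod 5 = 4
-1728 * (4 a)^3 = -1728 * (4*4)^3 mod 5 = 2
j = 2 * 4^(-1) mod 5 = 3

j = 3 (mod 5)


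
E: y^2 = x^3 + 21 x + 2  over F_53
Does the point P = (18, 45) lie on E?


Check whether y^2 = x^3 + 21 x + 2 (mod 53) for (x, y) = (18, 45).
LHS: y^2 = 45^2 mod 53 = 11
RHS: x^3 + 21 x + 2 = 18^3 + 21*18 + 2 mod 53 = 11
LHS = RHS

Yes, on the curve


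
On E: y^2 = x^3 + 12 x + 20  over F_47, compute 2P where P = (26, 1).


Doubling: s = (3 x1^2 + a) / (2 y1)
s = (3*26^2 + 12) / (2*1) mod 47 = 33
x3 = s^2 - 2 x1 mod 47 = 33^2 - 2*26 = 3
y3 = s (x1 - x3) - y1 mod 47 = 33 * (26 - 3) - 1 = 6

2P = (3, 6)


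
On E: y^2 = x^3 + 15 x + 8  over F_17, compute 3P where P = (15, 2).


k = 3 = 11_2 (binary, LSB first: 11)
Double-and-add from P = (15, 2):
  bit 0 = 1: acc = O + (15, 2) = (15, 2)
  bit 1 = 1: acc = (15, 2) + (6, 12) = (5, 2)

3P = (5, 2)


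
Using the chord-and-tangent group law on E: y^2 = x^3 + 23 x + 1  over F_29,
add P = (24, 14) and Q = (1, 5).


P != Q, so use the chord formula.
s = (y2 - y1) / (x2 - x1) = (20) / (6) mod 29 = 13
x3 = s^2 - x1 - x2 mod 29 = 13^2 - 24 - 1 = 28
y3 = s (x1 - x3) - y1 mod 29 = 13 * (24 - 28) - 14 = 21

P + Q = (28, 21)


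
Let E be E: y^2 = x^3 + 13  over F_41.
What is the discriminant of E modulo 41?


4 a^3 + 27 b^2 = 4*0^3 + 27*13^2 = 0 + 4563 = 4563
Delta = -16 * (4563) = -73008
Delta mod 41 = 13

Delta = 13 (mod 41)


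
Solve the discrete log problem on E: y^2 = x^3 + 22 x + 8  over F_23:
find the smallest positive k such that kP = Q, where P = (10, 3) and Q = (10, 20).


Enumerate multiples of P until we hit Q = (10, 20):
  1P = (10, 3)
  2P = (3, 20)
  3P = (22, 13)
  4P = (0, 13)
  5P = (14, 1)
  6P = (5, 6)
  7P = (1, 10)
  8P = (18, 16)
  9P = (21, 5)
  10P = (8, 12)
  11P = (8, 11)
  12P = (21, 18)
  13P = (18, 7)
  14P = (1, 13)
  15P = (5, 17)
  16P = (14, 22)
  17P = (0, 10)
  18P = (22, 10)
  19P = (3, 3)
  20P = (10, 20)
Match found at i = 20.

k = 20


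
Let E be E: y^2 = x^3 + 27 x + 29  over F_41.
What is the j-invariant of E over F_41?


Delta = -16(4 a^3 + 27 b^2) mod 41 = 2
-1728 * (4 a)^3 = -1728 * (4*27)^3 mod 41 = 37
j = 37 * 2^(-1) mod 41 = 39

j = 39 (mod 41)


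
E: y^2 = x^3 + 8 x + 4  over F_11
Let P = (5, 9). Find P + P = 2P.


Doubling: s = (3 x1^2 + a) / (2 y1)
s = (3*5^2 + 8) / (2*9) mod 11 = 4
x3 = s^2 - 2 x1 mod 11 = 4^2 - 2*5 = 6
y3 = s (x1 - x3) - y1 mod 11 = 4 * (5 - 6) - 9 = 9

2P = (6, 9)


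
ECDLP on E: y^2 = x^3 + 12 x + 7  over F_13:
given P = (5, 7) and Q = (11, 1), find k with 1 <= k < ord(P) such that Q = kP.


Enumerate multiples of P until we hit Q = (11, 1):
  1P = (5, 7)
  2P = (6, 10)
  3P = (11, 1)
Match found at i = 3.

k = 3


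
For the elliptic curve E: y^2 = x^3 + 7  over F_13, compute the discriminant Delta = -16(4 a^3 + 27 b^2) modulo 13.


4 a^3 + 27 b^2 = 4*0^3 + 27*7^2 = 0 + 1323 = 1323
Delta = -16 * (1323) = -21168
Delta mod 13 = 9

Delta = 9 (mod 13)


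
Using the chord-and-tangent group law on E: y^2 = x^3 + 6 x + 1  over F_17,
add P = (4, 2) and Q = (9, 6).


P != Q, so use the chord formula.
s = (y2 - y1) / (x2 - x1) = (4) / (5) mod 17 = 11
x3 = s^2 - x1 - x2 mod 17 = 11^2 - 4 - 9 = 6
y3 = s (x1 - x3) - y1 mod 17 = 11 * (4 - 6) - 2 = 10

P + Q = (6, 10)


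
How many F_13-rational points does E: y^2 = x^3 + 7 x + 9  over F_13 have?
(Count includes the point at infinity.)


For each x in F_13, count y with y^2 = x^3 + 7 x + 9 mod 13:
  x = 0: RHS = 9, y in [3, 10]  -> 2 point(s)
  x = 1: RHS = 4, y in [2, 11]  -> 2 point(s)
  x = 4: RHS = 10, y in [6, 7]  -> 2 point(s)
  x = 5: RHS = 0, y in [0]  -> 1 point(s)
  x = 10: RHS = 0, y in [0]  -> 1 point(s)
  x = 11: RHS = 0, y in [0]  -> 1 point(s)
  x = 12: RHS = 1, y in [1, 12]  -> 2 point(s)
Affine points: 11. Add the point at infinity: total = 12.

#E(F_13) = 12


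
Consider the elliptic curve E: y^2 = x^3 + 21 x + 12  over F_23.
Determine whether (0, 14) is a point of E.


Check whether y^2 = x^3 + 21 x + 12 (mod 23) for (x, y) = (0, 14).
LHS: y^2 = 14^2 mod 23 = 12
RHS: x^3 + 21 x + 12 = 0^3 + 21*0 + 12 mod 23 = 12
LHS = RHS

Yes, on the curve


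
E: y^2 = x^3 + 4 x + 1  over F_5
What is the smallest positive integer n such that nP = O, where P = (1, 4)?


Compute successive multiples of P until we hit O:
  1P = (1, 4)
  2P = (4, 4)
  3P = (0, 1)
  4P = (3, 0)
  5P = (0, 4)
  6P = (4, 1)
  7P = (1, 1)
  8P = O

ord(P) = 8


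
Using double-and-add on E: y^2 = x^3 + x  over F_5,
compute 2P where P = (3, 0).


k = 2 = 10_2 (binary, LSB first: 01)
Double-and-add from P = (3, 0):
  bit 0 = 0: acc unchanged = O
  bit 1 = 1: acc = O + O = O

2P = O


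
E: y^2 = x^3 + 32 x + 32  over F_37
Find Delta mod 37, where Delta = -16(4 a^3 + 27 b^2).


4 a^3 + 27 b^2 = 4*32^3 + 27*32^2 = 131072 + 27648 = 158720
Delta = -16 * (158720) = -2539520
Delta mod 37 = 12

Delta = 12 (mod 37)


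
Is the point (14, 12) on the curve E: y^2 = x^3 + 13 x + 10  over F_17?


Check whether y^2 = x^3 + 13 x + 10 (mod 17) for (x, y) = (14, 12).
LHS: y^2 = 12^2 mod 17 = 8
RHS: x^3 + 13 x + 10 = 14^3 + 13*14 + 10 mod 17 = 12
LHS != RHS

No, not on the curve


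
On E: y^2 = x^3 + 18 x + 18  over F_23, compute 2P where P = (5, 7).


Doubling: s = (3 x1^2 + a) / (2 y1)
s = (3*5^2 + 18) / (2*7) mod 23 = 5
x3 = s^2 - 2 x1 mod 23 = 5^2 - 2*5 = 15
y3 = s (x1 - x3) - y1 mod 23 = 5 * (5 - 15) - 7 = 12

2P = (15, 12)


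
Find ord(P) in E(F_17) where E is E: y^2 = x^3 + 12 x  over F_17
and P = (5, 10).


Compute successive multiples of P until we hit O:
  1P = (5, 10)
  2P = (15, 6)
  3P = (6, 4)
  4P = (8, 8)
  5P = (12, 6)
  6P = (9, 2)
  7P = (7, 11)
  8P = (1, 9)
  ... (continuing to 26P)
  26P = O

ord(P) = 26


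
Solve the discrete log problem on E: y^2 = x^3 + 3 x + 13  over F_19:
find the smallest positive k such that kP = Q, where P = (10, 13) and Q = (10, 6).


Enumerate multiples of P until we hit Q = (10, 6):
  1P = (10, 13)
  2P = (6, 0)
  3P = (10, 6)
Match found at i = 3.

k = 3


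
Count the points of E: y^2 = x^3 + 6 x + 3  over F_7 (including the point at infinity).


For each x in F_7, count y with y^2 = x^3 + 6 x + 3 mod 7:
  x = 2: RHS = 2, y in [3, 4]  -> 2 point(s)
  x = 4: RHS = 0, y in [0]  -> 1 point(s)
  x = 5: RHS = 4, y in [2, 5]  -> 2 point(s)
Affine points: 5. Add the point at infinity: total = 6.

#E(F_7) = 6


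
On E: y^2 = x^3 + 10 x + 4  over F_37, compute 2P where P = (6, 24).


k = 2 = 10_2 (binary, LSB first: 01)
Double-and-add from P = (6, 24):
  bit 0 = 0: acc unchanged = O
  bit 1 = 1: acc = O + (4, 21) = (4, 21)

2P = (4, 21)


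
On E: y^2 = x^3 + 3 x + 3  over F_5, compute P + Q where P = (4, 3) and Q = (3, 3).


P != Q, so use the chord formula.
s = (y2 - y1) / (x2 - x1) = (0) / (4) mod 5 = 0
x3 = s^2 - x1 - x2 mod 5 = 0^2 - 4 - 3 = 3
y3 = s (x1 - x3) - y1 mod 5 = 0 * (4 - 3) - 3 = 2

P + Q = (3, 2)


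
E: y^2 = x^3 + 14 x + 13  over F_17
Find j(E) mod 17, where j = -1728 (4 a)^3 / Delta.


Delta = -16(4 a^3 + 27 b^2) mod 17 = 1
-1728 * (4 a)^3 = -1728 * (4*14)^3 mod 17 = 2
j = 2 * 1^(-1) mod 17 = 2

j = 2 (mod 17)


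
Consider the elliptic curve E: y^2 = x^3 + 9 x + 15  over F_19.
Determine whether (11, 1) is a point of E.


Check whether y^2 = x^3 + 9 x + 15 (mod 19) for (x, y) = (11, 1).
LHS: y^2 = 1^2 mod 19 = 1
RHS: x^3 + 9 x + 15 = 11^3 + 9*11 + 15 mod 19 = 1
LHS = RHS

Yes, on the curve


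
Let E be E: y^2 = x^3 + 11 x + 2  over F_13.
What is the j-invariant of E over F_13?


Delta = -16(4 a^3 + 27 b^2) mod 13 = 6
-1728 * (4 a)^3 = -1728 * (4*11)^3 mod 13 = 8
j = 8 * 6^(-1) mod 13 = 10

j = 10 (mod 13)


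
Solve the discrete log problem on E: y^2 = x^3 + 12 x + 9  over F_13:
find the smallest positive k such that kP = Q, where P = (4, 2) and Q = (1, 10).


Enumerate multiples of P until we hit Q = (1, 10):
  1P = (4, 2)
  2P = (9, 1)
  3P = (12, 10)
  4P = (11, 4)
  5P = (1, 10)
Match found at i = 5.

k = 5


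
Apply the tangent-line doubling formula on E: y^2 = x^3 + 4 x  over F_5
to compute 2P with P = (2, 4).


Doubling: s = (3 x1^2 + a) / (2 y1)
s = (3*2^2 + 4) / (2*4) mod 5 = 2
x3 = s^2 - 2 x1 mod 5 = 2^2 - 2*2 = 0
y3 = s (x1 - x3) - y1 mod 5 = 2 * (2 - 0) - 4 = 0

2P = (0, 0)


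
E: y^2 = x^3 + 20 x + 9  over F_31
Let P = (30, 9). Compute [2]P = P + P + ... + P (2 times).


k = 2 = 10_2 (binary, LSB first: 01)
Double-and-add from P = (30, 9):
  bit 0 = 0: acc unchanged = O
  bit 1 = 1: acc = O + (11, 17) = (11, 17)

2P = (11, 17)


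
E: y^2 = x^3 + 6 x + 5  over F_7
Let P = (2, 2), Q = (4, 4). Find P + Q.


P != Q, so use the chord formula.
s = (y2 - y1) / (x2 - x1) = (2) / (2) mod 7 = 1
x3 = s^2 - x1 - x2 mod 7 = 1^2 - 2 - 4 = 2
y3 = s (x1 - x3) - y1 mod 7 = 1 * (2 - 2) - 2 = 5

P + Q = (2, 5)


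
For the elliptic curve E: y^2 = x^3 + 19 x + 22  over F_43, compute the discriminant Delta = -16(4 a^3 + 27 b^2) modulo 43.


4 a^3 + 27 b^2 = 4*19^3 + 27*22^2 = 27436 + 13068 = 40504
Delta = -16 * (40504) = -648064
Delta mod 43 = 32

Delta = 32 (mod 43)


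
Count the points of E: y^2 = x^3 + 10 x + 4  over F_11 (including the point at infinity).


For each x in F_11, count y with y^2 = x^3 + 10 x + 4 mod 11:
  x = 0: RHS = 4, y in [2, 9]  -> 2 point(s)
  x = 1: RHS = 4, y in [2, 9]  -> 2 point(s)
  x = 4: RHS = 9, y in [3, 8]  -> 2 point(s)
  x = 5: RHS = 3, y in [5, 6]  -> 2 point(s)
  x = 6: RHS = 5, y in [4, 7]  -> 2 point(s)
  x = 9: RHS = 9, y in [3, 8]  -> 2 point(s)
  x = 10: RHS = 4, y in [2, 9]  -> 2 point(s)
Affine points: 14. Add the point at infinity: total = 15.

#E(F_11) = 15


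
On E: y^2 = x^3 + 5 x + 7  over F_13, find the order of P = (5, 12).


Compute successive multiples of P until we hit O:
  1P = (5, 12)
  2P = (4, 0)
  3P = (5, 1)
  4P = O

ord(P) = 4


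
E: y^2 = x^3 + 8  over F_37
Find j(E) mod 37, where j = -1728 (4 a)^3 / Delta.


Delta = -16(4 a^3 + 27 b^2) mod 37 = 28
-1728 * (4 a)^3 = -1728 * (4*0)^3 mod 37 = 0
j = 0 * 28^(-1) mod 37 = 0

j = 0 (mod 37)


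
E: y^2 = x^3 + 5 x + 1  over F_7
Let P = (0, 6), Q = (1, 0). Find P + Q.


P != Q, so use the chord formula.
s = (y2 - y1) / (x2 - x1) = (1) / (1) mod 7 = 1
x3 = s^2 - x1 - x2 mod 7 = 1^2 - 0 - 1 = 0
y3 = s (x1 - x3) - y1 mod 7 = 1 * (0 - 0) - 6 = 1

P + Q = (0, 1)


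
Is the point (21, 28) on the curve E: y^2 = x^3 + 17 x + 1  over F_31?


Check whether y^2 = x^3 + 17 x + 1 (mod 31) for (x, y) = (21, 28).
LHS: y^2 = 28^2 mod 31 = 9
RHS: x^3 + 17 x + 1 = 21^3 + 17*21 + 1 mod 31 = 9
LHS = RHS

Yes, on the curve


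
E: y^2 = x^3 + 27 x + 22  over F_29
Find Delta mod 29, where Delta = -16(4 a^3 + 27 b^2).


4 a^3 + 27 b^2 = 4*27^3 + 27*22^2 = 78732 + 13068 = 91800
Delta = -16 * (91800) = -1468800
Delta mod 29 = 21

Delta = 21 (mod 29)


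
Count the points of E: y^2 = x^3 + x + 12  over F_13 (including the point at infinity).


For each x in F_13, count y with y^2 = x^3 + 1 x + 12 mod 13:
  x = 0: RHS = 12, y in [5, 8]  -> 2 point(s)
  x = 1: RHS = 1, y in [1, 12]  -> 2 point(s)
  x = 2: RHS = 9, y in [3, 10]  -> 2 point(s)
  x = 3: RHS = 3, y in [4, 9]  -> 2 point(s)
  x = 5: RHS = 12, y in [5, 8]  -> 2 point(s)
  x = 6: RHS = 0, y in [0]  -> 1 point(s)
  x = 8: RHS = 12, y in [5, 8]  -> 2 point(s)
  x = 9: RHS = 9, y in [3, 10]  -> 2 point(s)
  x = 12: RHS = 10, y in [6, 7]  -> 2 point(s)
Affine points: 17. Add the point at infinity: total = 18.

#E(F_13) = 18


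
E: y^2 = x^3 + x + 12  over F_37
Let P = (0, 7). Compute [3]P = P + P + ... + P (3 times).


k = 3 = 11_2 (binary, LSB first: 11)
Double-and-add from P = (0, 7):
  bit 0 = 1: acc = O + (0, 7) = (0, 7)
  bit 1 = 1: acc = (0, 7) + (27, 36) = (21, 28)

3P = (21, 28)


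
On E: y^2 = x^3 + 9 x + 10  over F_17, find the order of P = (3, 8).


Compute successive multiples of P until we hit O:
  1P = (3, 8)
  2P = (15, 16)
  3P = (7, 12)
  4P = (8, 4)
  5P = (8, 13)
  6P = (7, 5)
  7P = (15, 1)
  8P = (3, 9)
  ... (continuing to 9P)
  9P = O

ord(P) = 9


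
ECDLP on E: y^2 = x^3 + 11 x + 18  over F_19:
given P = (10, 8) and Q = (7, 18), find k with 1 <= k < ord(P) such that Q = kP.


Enumerate multiples of P until we hit Q = (7, 18):
  1P = (10, 8)
  2P = (15, 10)
  3P = (1, 7)
  4P = (12, 15)
  5P = (14, 16)
  6P = (18, 14)
  7P = (7, 18)
Match found at i = 7.

k = 7
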